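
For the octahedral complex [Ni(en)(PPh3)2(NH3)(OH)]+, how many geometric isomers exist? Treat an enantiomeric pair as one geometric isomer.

Each en is bidentate and must span two cis positions.
The distinct arrangements are (4 in all): PPh3 cis (3 arrangements, 2 chiral); PPh3 trans.

4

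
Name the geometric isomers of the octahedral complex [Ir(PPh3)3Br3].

Working through the distinct placements yields 2 geometric isomers: PPh3 mer; PPh3 fac.

fac and mer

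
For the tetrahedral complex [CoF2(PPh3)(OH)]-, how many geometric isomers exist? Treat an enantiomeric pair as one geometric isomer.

All four vertices of a tetrahedron are equivalent and mutually adjacent, so cis/trans isomerism cannot arise.
Only one geometric arrangement is possible.

1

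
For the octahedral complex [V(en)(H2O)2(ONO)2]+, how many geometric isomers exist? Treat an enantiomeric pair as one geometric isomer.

3

In an octahedral complex each vertex has one trans partner and four cis neighbours.
Each en is bidentate and must span two cis positions.
Systematic placement gives 3 geometric isomers: H2O trans, ONO cis; H2O cis, ONO cis (chiral); H2O cis, ONO trans.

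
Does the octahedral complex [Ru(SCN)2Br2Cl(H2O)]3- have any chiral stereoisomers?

In an octahedral complex each vertex has one trans partner and four cis neighbours.
Systematic placement gives 6 geometric isomers: SCN trans, Br trans; SCN cis, Br trans; SCN trans, Br cis; SCN cis, Br cis (3 arrangements, 2 chiral).
Of these, 2 lack any improper symmetry element and so occur as enantiomeric pairs, giving 6 + 2 = 8 stereoisomers in total.

yes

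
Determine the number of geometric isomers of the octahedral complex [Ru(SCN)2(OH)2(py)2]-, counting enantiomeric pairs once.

5

An octahedron has six vertices in three trans pairs; every non-trans pair is cis.
There are 5 geometric isomers: SCN trans, OH trans, py trans; SCN cis, OH trans, py cis; SCN cis, OH cis, py trans; SCN cis, OH cis, py cis (chiral); SCN trans, OH cis, py cis.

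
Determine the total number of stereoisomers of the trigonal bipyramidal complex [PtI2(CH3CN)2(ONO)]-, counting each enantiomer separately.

A trigonal bipyramid has two axial and three equatorial sites, which are chemically inequivalent.
Exhaustive case analysis gives 5 geometric isomers.
One of these lacks any improper symmetry element and so occurs as an enantiomeric pair, giving 5 + 1 = 6 stereoisomers in total.

6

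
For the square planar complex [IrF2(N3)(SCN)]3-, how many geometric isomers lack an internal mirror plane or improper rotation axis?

Working through the distinct placements yields 2 geometric isomers: F cis; F trans.
Each arrangement has an internal mirror plane or centre of symmetry, so none is chiral.

0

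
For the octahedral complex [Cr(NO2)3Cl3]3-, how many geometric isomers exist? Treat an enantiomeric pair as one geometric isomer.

Systematic placement gives 2 geometric isomers: NO2 mer; NO2 fac.

2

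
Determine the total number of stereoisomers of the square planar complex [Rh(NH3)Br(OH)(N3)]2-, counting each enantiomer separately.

3

A square has two trans pairs of vertices; adjacent vertices are cis.
There are 3 geometric isomers: (Br/NH3 trans, N3/OH trans); (Br/OH trans, N3/NH3 trans); (Br/N3 trans, NH3/OH trans).
Each arrangement has an internal mirror plane or centre of symmetry, so none is chiral.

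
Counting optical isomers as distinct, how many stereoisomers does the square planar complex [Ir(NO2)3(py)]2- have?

1

In a square planar complex each vertex has one trans partner and two cis neighbours.
Only one geometric arrangement is possible.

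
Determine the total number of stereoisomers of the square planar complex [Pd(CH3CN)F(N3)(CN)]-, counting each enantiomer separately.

3

The distinct arrangements are (3 in all): (CH3CN/F trans, CN/N3 trans); (CH3CN/N3 trans, CN/F trans); (CH3CN/CN trans, F/N3 trans).
Each arrangement has an internal mirror plane or centre of symmetry, so none is chiral.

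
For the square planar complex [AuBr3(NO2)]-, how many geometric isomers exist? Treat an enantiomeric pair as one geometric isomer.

Only one geometric arrangement is possible.

1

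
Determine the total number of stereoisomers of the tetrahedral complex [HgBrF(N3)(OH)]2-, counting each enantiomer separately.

2

In a tetrahedral complex all four positions are equivalent and every pair of ligands is adjacent — there is no cis/trans distinction.
Only one geometric arrangement is possible; it has no improper symmetry element, so it exists as a pair of enantiomers (2 stereoisomers).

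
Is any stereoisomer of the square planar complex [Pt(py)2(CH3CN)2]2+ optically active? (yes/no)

There are 2 geometric isomers: py cis; py trans.
Each arrangement has an internal mirror plane or centre of symmetry, so none is chiral.

no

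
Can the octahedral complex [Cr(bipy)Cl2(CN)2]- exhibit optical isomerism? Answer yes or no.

Each bipy is bidentate and must span two cis positions.
Systematic placement gives 3 geometric isomers: Cl cis, CN trans; Cl cis, CN cis (chiral); Cl trans, CN cis.
One of these lacks any improper symmetry element and so occurs as an enantiomeric pair, giving 3 + 1 = 4 stereoisomers in total.

yes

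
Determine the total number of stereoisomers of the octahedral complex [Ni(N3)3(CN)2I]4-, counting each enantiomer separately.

There are 3 geometric isomers: N3 mer, CN trans; N3 mer, CN cis; N3 fac, CN cis.
Each arrangement has an internal mirror plane or centre of symmetry, so none is chiral.

3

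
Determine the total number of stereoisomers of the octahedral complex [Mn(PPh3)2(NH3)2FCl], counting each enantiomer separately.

8

The distinct arrangements are (6 in all): PPh3 trans, NH3 trans; PPh3 cis, NH3 cis (3 arrangements, 2 chiral); PPh3 trans, NH3 cis; PPh3 cis, NH3 trans.
Of these, 2 lack any improper symmetry element and so occur as enantiomeric pairs, giving 6 + 2 = 8 stereoisomers in total.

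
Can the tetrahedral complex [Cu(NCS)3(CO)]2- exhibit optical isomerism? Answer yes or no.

no

All four vertices of a tetrahedron are equivalent and mutually adjacent, so cis/trans isomerism cannot arise.
Only one geometric arrangement is possible.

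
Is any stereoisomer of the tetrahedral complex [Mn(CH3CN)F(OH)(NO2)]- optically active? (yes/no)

yes

In a tetrahedral complex all four positions are equivalent and every pair of ligands is adjacent — there is no cis/trans distinction.
Only one geometric arrangement is possible; it has no improper symmetry element, so it exists as a pair of enantiomers (2 stereoisomers).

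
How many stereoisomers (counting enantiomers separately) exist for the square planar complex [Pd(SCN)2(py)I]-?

A square has two trans pairs of vertices; adjacent vertices are cis.
Working through the distinct placements yields 2 geometric isomers: SCN cis; SCN trans.
Each arrangement has an internal mirror plane or centre of symmetry, so none is chiral.

2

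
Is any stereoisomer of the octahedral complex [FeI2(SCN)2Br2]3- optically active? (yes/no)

yes

In an octahedral complex each vertex has one trans partner and four cis neighbours.
Systematic placement gives 5 geometric isomers: I trans, SCN trans, Br trans; I cis, SCN cis, Br trans; I cis, SCN trans, Br cis; I cis, SCN cis, Br cis (chiral); I trans, SCN cis, Br cis.
One of these lacks any improper symmetry element and so occurs as an enantiomeric pair, giving 5 + 1 = 6 stereoisomers in total.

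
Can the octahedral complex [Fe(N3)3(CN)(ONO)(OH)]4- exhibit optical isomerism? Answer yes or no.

yes

The six octahedral sites form three mutually perpendicular trans pairs.
Working through the distinct placements yields 4 geometric isomers: N3 mer (3 arrangements); N3 fac (chiral).
One of these lacks any improper symmetry element and so occurs as an enantiomeric pair, giving 4 + 1 = 5 stereoisomers in total.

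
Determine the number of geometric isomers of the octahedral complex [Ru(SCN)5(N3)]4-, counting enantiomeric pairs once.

1

In an octahedral complex each vertex has one trans partner and four cis neighbours.
Only one geometric arrangement is possible.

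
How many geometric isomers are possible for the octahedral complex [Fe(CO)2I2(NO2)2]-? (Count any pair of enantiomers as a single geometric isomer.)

Working through the distinct placements yields 5 geometric isomers: CO trans, I trans, NO2 trans; CO trans, I cis, NO2 cis; CO cis, I cis, NO2 trans; CO cis, I cis, NO2 cis (chiral); CO cis, I trans, NO2 cis.

5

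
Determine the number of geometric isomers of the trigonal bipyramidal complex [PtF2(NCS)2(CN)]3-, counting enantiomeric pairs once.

5

A trigonal bipyramid has two axial and three equatorial sites, which are chemically inequivalent.
Systematic enumeration (placing each ligand type in turn and discarding arrangements equivalent by rotation or reflection) gives 5 geometric isomers.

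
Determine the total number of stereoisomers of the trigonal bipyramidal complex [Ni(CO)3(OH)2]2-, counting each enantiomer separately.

A trigonal bipyramid has two axial and three equatorial sites, which are chemically inequivalent.
Working through the distinct placements yields 3 geometric isomers: OH both equatorial; OH one axial, one equatorial; OH both axial.
Each arrangement has an internal mirror plane or centre of symmetry, so none is chiral.

3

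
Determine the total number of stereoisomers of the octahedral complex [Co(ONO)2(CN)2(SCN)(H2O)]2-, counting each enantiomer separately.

An octahedron has six vertices in three trans pairs; every non-trans pair is cis.
There are 6 geometric isomers: ONO cis, CN trans; ONO trans, CN trans; ONO cis, CN cis (3 arrangements, 2 chiral); ONO trans, CN cis.
Of these, 2 lack any improper symmetry element and so occur as enantiomeric pairs, giving 6 + 2 = 8 stereoisomers in total.

8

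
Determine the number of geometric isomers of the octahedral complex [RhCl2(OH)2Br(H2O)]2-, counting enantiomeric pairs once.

The six octahedral sites form three mutually perpendicular trans pairs.
The distinct arrangements are (6 in all): Cl cis, OH trans; Cl cis, OH cis (3 arrangements, 2 chiral); Cl trans, OH trans; Cl trans, OH cis.

6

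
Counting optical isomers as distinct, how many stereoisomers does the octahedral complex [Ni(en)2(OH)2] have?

Each en is bidentate and must span two cis positions.
Working through the distinct placements yields 2 geometric isomers: OH trans; OH cis (chiral).
One of these lacks any improper symmetry element and so occurs as an enantiomeric pair, giving 2 + 1 = 3 stereoisomers in total.

3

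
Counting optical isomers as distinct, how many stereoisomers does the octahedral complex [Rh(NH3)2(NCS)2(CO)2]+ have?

An octahedron has six vertices in three trans pairs; every non-trans pair is cis.
Systematic placement gives 5 geometric isomers: NH3 trans, NCS trans, CO trans; NH3 cis, NCS cis, CO trans; NH3 trans, NCS cis, CO cis; NH3 cis, NCS cis, CO cis (chiral); NH3 cis, NCS trans, CO cis.
One of these lacks any improper symmetry element and so occurs as an enantiomeric pair, giving 5 + 1 = 6 stereoisomers in total.

6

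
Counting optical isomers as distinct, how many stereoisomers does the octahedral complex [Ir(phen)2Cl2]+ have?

3

In an octahedral complex each vertex has one trans partner and four cis neighbours.
Each phen is bidentate and must span two cis positions.
The distinct arrangements are (2 in all): Cl trans; Cl cis (chiral).
One of these lacks any improper symmetry element and so occurs as an enantiomeric pair, giving 2 + 1 = 3 stereoisomers in total.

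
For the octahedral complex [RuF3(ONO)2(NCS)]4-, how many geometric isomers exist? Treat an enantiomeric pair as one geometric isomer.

3

The distinct arrangements are (3 in all): F mer, ONO trans; F mer, ONO cis; F fac, ONO cis.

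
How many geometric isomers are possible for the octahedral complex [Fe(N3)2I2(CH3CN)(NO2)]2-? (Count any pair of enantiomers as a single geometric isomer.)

6

The six octahedral sites form three mutually perpendicular trans pairs.
Working through the distinct placements yields 6 geometric isomers: N3 cis, I cis (3 arrangements, 2 chiral); N3 trans, I cis; N3 cis, I trans; N3 trans, I trans.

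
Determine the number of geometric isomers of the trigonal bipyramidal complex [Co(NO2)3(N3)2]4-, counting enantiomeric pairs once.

In a trigonal bipyramid the two axial positions differ from the three equatorial ones.
Systematic placement gives 3 geometric isomers: N3 both axial; N3 one axial, one equatorial; N3 both equatorial.

3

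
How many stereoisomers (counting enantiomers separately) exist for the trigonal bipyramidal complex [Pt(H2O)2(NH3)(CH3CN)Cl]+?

A trigonal bipyramid has two axial and three equatorial sites, which are chemically inequivalent.
Exhaustive case analysis gives 7 geometric isomers.
Of these, 3 lack any improper symmetry element and so occur as enantiomeric pairs, giving 7 + 3 = 10 stereoisomers in total.

10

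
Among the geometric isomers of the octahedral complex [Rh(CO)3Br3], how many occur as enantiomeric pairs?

0

An octahedron has six vertices in three trans pairs; every non-trans pair is cis.
Working through the distinct placements yields 2 geometric isomers: CO mer; CO fac.
Each arrangement has an internal mirror plane or centre of symmetry, so none is chiral.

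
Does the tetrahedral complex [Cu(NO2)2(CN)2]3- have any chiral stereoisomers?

no

In a tetrahedral complex all four positions are equivalent and every pair of ligands is adjacent — there is no cis/trans distinction.
Only one geometric arrangement is possible.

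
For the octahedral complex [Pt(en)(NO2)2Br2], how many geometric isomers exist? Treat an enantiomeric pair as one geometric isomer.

An octahedron has six vertices in three trans pairs; every non-trans pair is cis.
Each en is bidentate and must span two cis positions.
Systematic placement gives 3 geometric isomers: NO2 cis, Br trans; NO2 cis, Br cis (chiral); NO2 trans, Br cis.

3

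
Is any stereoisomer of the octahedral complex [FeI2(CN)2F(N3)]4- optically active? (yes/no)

yes

The six octahedral sites form three mutually perpendicular trans pairs.
The distinct arrangements are (6 in all): I cis, CN trans; I trans, CN trans; I cis, CN cis (3 arrangements, 2 chiral); I trans, CN cis.
Of these, 2 lack any improper symmetry element and so occur as enantiomeric pairs, giving 6 + 2 = 8 stereoisomers in total.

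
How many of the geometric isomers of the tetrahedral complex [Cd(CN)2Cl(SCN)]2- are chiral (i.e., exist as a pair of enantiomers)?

0

Only one geometric arrangement is possible.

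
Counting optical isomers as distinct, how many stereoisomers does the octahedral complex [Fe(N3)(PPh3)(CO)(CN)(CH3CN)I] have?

An octahedron has six vertices in three trans pairs; every non-trans pair is cis.
Exhaustive case analysis gives 15 geometric isomers.
Of these, 15 lack any improper symmetry element and so occur as enantiomeric pairs, giving 15 + 15 = 30 stereoisomers in total.

30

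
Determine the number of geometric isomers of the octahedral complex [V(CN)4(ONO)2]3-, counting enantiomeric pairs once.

2

There are 2 geometric isomers: ONO trans; ONO cis.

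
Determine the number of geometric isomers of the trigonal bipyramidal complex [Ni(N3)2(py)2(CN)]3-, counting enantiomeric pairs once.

A trigonal bipyramid has two axial and three equatorial sites, which are chemically inequivalent.
Systematic enumeration (placing each ligand type in turn and discarding arrangements equivalent by rotation or reflection) gives 5 geometric isomers.

5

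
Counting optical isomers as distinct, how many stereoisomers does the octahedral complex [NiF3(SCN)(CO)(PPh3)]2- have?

An octahedron has six vertices in three trans pairs; every non-trans pair is cis.
There are 4 geometric isomers: F mer (3 arrangements); F fac (chiral).
One of these lacks any improper symmetry element and so occurs as an enantiomeric pair, giving 4 + 1 = 5 stereoisomers in total.

5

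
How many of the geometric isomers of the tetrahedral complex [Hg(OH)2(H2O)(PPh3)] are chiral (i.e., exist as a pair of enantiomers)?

Only one geometric arrangement is possible.

0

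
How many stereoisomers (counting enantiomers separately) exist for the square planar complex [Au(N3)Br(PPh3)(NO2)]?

A square has two trans pairs of vertices; adjacent vertices are cis.
There are 3 geometric isomers: (Br/NO2 trans, N3/PPh3 trans); (Br/PPh3 trans, N3/NO2 trans); (Br/N3 trans, NO2/PPh3 trans).
Each arrangement has an internal mirror plane or centre of symmetry, so none is chiral.

3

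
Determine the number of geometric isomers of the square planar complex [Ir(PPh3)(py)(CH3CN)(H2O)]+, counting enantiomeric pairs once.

A square has two trans pairs of vertices; adjacent vertices are cis.
Systematic placement gives 3 geometric isomers: (CH3CN/PPh3 trans, H2O/py trans); (CH3CN/py trans, H2O/PPh3 trans); (CH3CN/H2O trans, PPh3/py trans).

3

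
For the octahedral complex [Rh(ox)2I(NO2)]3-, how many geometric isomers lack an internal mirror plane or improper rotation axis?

The six octahedral sites form three mutually perpendicular trans pairs.
Each ox is bidentate and must span two cis positions.
Working through the distinct placements yields 2 geometric isomers: I and NO2 mutually trans; I and NO2 mutually cis (chiral).
One of these lacks any improper symmetry element and so occurs as an enantiomeric pair, giving 2 + 1 = 3 stereoisomers in total.

1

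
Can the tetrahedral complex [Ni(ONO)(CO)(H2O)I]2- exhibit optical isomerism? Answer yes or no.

Only one geometric arrangement is possible; it has no improper symmetry element, so it exists as a pair of enantiomers (2 stereoisomers).

yes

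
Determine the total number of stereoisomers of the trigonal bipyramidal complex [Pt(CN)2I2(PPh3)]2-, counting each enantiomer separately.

6

In a trigonal bipyramid the two axial positions differ from the three equatorial ones.
Exhaustive case analysis gives 5 geometric isomers.
One of these lacks any improper symmetry element and so occurs as an enantiomeric pair, giving 5 + 1 = 6 stereoisomers in total.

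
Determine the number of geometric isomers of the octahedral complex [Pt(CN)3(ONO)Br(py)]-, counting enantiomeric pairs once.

An octahedron has six vertices in three trans pairs; every non-trans pair is cis.
The distinct arrangements are (4 in all): CN mer (3 arrangements); CN fac (chiral).

4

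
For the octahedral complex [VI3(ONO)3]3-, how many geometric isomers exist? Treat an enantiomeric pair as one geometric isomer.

Systematic placement gives 2 geometric isomers: I mer; I fac.

2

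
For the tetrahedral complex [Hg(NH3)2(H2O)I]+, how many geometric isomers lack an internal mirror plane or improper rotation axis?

0

All four vertices of a tetrahedron are equivalent and mutually adjacent, so cis/trans isomerism cannot arise.
Only one geometric arrangement is possible.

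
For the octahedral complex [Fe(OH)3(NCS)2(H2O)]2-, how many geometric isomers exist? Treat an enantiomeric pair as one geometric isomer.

In an octahedral complex each vertex has one trans partner and four cis neighbours.
There are 3 geometric isomers: OH mer, NCS cis; OH mer, NCS trans; OH fac, NCS cis.

3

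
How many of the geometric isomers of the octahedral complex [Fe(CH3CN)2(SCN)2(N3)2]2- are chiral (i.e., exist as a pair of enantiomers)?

In an octahedral complex each vertex has one trans partner and four cis neighbours.
The distinct arrangements are (5 in all): CH3CN trans, SCN trans, N3 trans; CH3CN trans, SCN cis, N3 cis; CH3CN cis, SCN trans, N3 cis; CH3CN cis, SCN cis, N3 cis (chiral); CH3CN cis, SCN cis, N3 trans.
One of these lacks any improper symmetry element and so occurs as an enantiomeric pair, giving 5 + 1 = 6 stereoisomers in total.

1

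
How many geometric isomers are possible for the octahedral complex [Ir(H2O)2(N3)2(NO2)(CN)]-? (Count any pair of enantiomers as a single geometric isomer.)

An octahedron has six vertices in three trans pairs; every non-trans pair is cis.
There are 6 geometric isomers: H2O cis, N3 cis (3 arrangements, 2 chiral); H2O cis, N3 trans; H2O trans, N3 cis; H2O trans, N3 trans.

6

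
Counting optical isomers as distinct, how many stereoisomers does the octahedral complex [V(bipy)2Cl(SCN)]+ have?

The six octahedral sites form three mutually perpendicular trans pairs.
Each bipy is bidentate and must span two cis positions.
Working through the distinct placements yields 2 geometric isomers: Cl and SCN mutually trans; Cl and SCN mutually cis (chiral).
One of these lacks any improper symmetry element and so occurs as an enantiomeric pair, giving 2 + 1 = 3 stereoisomers in total.

3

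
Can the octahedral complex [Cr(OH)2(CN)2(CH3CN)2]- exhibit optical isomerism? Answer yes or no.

The six octahedral sites form three mutually perpendicular trans pairs.
There are 5 geometric isomers: OH trans, CN trans, CH3CN trans; OH cis, CN cis, CH3CN trans; OH trans, CN cis, CH3CN cis; OH cis, CN cis, CH3CN cis (chiral); OH cis, CN trans, CH3CN cis.
One of these lacks any improper symmetry element and so occurs as an enantiomeric pair, giving 5 + 1 = 6 stereoisomers in total.

yes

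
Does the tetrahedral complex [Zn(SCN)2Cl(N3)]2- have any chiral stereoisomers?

All four vertices of a tetrahedron are equivalent and mutually adjacent, so cis/trans isomerism cannot arise.
Only one geometric arrangement is possible.

no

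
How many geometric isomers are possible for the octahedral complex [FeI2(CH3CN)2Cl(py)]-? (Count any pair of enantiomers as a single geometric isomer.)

The six octahedral sites form three mutually perpendicular trans pairs.
The distinct arrangements are (6 in all): I cis, CH3CN trans; I trans, CH3CN trans; I cis, CH3CN cis (3 arrangements, 2 chiral); I trans, CH3CN cis.

6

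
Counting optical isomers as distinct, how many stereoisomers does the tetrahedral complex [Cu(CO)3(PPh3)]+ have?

1

In a tetrahedral complex all four positions are equivalent and every pair of ligands is adjacent — there is no cis/trans distinction.
Only one geometric arrangement is possible.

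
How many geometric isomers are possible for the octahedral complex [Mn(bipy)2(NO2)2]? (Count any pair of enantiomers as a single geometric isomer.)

The six octahedral sites form three mutually perpendicular trans pairs.
Each bipy is bidentate and must span two cis positions.
Working through the distinct placements yields 2 geometric isomers: NO2 trans; NO2 cis (chiral).

2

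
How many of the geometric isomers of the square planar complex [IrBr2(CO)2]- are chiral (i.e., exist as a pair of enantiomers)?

0

Systematic placement gives 2 geometric isomers: Br cis; Br trans.
Each arrangement has an internal mirror plane or centre of symmetry, so none is chiral.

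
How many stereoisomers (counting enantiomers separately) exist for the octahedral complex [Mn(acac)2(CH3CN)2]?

In an octahedral complex each vertex has one trans partner and four cis neighbours.
Each acac is bidentate and must span two cis positions.
There are 2 geometric isomers: CH3CN trans; CH3CN cis (chiral).
One of these lacks any improper symmetry element and so occurs as an enantiomeric pair, giving 2 + 1 = 3 stereoisomers in total.

3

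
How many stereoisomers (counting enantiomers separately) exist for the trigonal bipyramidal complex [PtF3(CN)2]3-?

In a trigonal bipyramid the two axial positions differ from the three equatorial ones.
Systematic placement gives 3 geometric isomers: CN both axial; CN one axial, one equatorial; CN both equatorial.
Each arrangement has an internal mirror plane or centre of symmetry, so none is chiral.

3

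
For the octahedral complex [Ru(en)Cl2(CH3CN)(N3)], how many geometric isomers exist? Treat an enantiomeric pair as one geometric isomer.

4

An octahedron has six vertices in three trans pairs; every non-trans pair is cis.
Each en is bidentate and must span two cis positions.
The distinct arrangements are (4 in all): Cl cis (3 arrangements, 2 chiral); Cl trans.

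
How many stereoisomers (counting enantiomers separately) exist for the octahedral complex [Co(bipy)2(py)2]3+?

3

Each bipy is bidentate and must span two cis positions.
Working through the distinct placements yields 2 geometric isomers: py trans; py cis (chiral).
One of these lacks any improper symmetry element and so occurs as an enantiomeric pair, giving 2 + 1 = 3 stereoisomers in total.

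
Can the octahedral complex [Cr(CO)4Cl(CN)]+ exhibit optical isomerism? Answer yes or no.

An octahedron has six vertices in three trans pairs; every non-trans pair is cis.
Systematic placement gives 2 geometric isomers: Cl and CN mutually cis; Cl and CN mutually trans.
Each arrangement has an internal mirror plane or centre of symmetry, so none is chiral.

no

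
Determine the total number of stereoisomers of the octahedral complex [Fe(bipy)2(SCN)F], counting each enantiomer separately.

An octahedron has six vertices in three trans pairs; every non-trans pair is cis.
Each bipy is bidentate and must span two cis positions.
The distinct arrangements are (2 in all): SCN and F mutually trans; SCN and F mutually cis (chiral).
One of these lacks any improper symmetry element and so occurs as an enantiomeric pair, giving 2 + 1 = 3 stereoisomers in total.

3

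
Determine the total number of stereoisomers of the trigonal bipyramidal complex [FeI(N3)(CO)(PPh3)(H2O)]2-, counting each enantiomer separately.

20

In a trigonal bipyramid the two axial positions differ from the three equatorial ones.
Systematic enumeration (placing each ligand type in turn and discarding arrangements equivalent by rotation or reflection) gives 10 geometric isomers.
Of these, 10 lack any improper symmetry element and so occur as enantiomeric pairs, giving 10 + 10 = 20 stereoisomers in total.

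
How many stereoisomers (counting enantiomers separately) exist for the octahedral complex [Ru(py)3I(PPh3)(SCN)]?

In an octahedral complex each vertex has one trans partner and four cis neighbours.
Systematic placement gives 4 geometric isomers: py mer (3 arrangements); py fac (chiral).
One of these lacks any improper symmetry element and so occurs as an enantiomeric pair, giving 4 + 1 = 5 stereoisomers in total.

5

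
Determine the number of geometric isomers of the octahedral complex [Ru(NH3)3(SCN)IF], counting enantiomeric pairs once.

In an octahedral complex each vertex has one trans partner and four cis neighbours.
Working through the distinct placements yields 4 geometric isomers: NH3 mer (3 arrangements); NH3 fac (chiral).

4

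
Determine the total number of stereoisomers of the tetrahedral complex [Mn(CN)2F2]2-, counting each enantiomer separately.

In a tetrahedral complex all four positions are equivalent and every pair of ligands is adjacent — there is no cis/trans distinction.
Only one geometric arrangement is possible.

1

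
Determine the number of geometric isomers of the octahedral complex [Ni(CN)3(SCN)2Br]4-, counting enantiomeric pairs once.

The six octahedral sites form three mutually perpendicular trans pairs.
The distinct arrangements are (3 in all): CN mer, SCN trans; CN fac, SCN cis; CN mer, SCN cis.

3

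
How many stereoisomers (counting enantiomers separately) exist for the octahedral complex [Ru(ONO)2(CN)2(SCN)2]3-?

The six octahedral sites form three mutually perpendicular trans pairs.
Working through the distinct placements yields 5 geometric isomers: ONO trans, CN trans, SCN trans; ONO cis, CN trans, SCN cis; ONO cis, CN cis, SCN trans; ONO cis, CN cis, SCN cis (chiral); ONO trans, CN cis, SCN cis.
One of these lacks any improper symmetry element and so occurs as an enantiomeric pair, giving 5 + 1 = 6 stereoisomers in total.

6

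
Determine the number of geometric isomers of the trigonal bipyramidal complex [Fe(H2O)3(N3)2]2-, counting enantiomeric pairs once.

A trigonal bipyramid has two axial and three equatorial sites, which are chemically inequivalent.
The distinct arrangements are (3 in all): N3 both equatorial; N3 one axial, one equatorial; N3 both axial.

3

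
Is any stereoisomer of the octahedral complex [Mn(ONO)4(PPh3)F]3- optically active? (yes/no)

The six octahedral sites form three mutually perpendicular trans pairs.
There are 2 geometric isomers: PPh3 and F mutually cis; PPh3 and F mutually trans.
Each arrangement has an internal mirror plane or centre of symmetry, so none is chiral.

no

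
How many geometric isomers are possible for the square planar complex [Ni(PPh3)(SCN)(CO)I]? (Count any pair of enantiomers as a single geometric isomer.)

3

In a square planar complex each vertex has one trans partner and two cis neighbours.
Systematic placement gives 3 geometric isomers: (CO/PPh3 trans, I/SCN trans); (CO/SCN trans, I/PPh3 trans); (CO/I trans, PPh3/SCN trans).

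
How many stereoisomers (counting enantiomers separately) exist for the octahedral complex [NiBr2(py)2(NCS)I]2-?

An octahedron has six vertices in three trans pairs; every non-trans pair is cis.
Working through the distinct placements yields 6 geometric isomers: Br trans, py trans; Br trans, py cis; Br cis, py trans; Br cis, py cis (3 arrangements, 2 chiral).
Of these, 2 lack any improper symmetry element and so occur as enantiomeric pairs, giving 6 + 2 = 8 stereoisomers in total.

8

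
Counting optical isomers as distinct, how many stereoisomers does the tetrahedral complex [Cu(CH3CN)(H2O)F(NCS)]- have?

2

All four vertices of a tetrahedron are equivalent and mutually adjacent, so cis/trans isomerism cannot arise.
Only one geometric arrangement is possible; it has no improper symmetry element, so it exists as a pair of enantiomers (2 stereoisomers).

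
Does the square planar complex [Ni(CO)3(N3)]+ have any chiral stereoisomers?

A square has two trans pairs of vertices; adjacent vertices are cis.
Only one geometric arrangement is possible.

no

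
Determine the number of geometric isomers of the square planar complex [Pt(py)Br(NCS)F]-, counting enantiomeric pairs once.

3

Working through the distinct placements yields 3 geometric isomers: (Br/NCS trans, F/py trans); (Br/py trans, F/NCS trans); (Br/F trans, NCS/py trans).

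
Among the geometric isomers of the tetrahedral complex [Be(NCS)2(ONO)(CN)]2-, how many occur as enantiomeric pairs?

0

In a tetrahedral complex all four positions are equivalent and every pair of ligands is adjacent — there is no cis/trans distinction.
Only one geometric arrangement is possible.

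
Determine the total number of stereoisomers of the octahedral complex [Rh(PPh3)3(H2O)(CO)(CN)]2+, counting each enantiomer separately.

5

An octahedron has six vertices in three trans pairs; every non-trans pair is cis.
The distinct arrangements are (4 in all): PPh3 mer (3 arrangements); PPh3 fac (chiral).
One of these lacks any improper symmetry element and so occurs as an enantiomeric pair, giving 4 + 1 = 5 stereoisomers in total.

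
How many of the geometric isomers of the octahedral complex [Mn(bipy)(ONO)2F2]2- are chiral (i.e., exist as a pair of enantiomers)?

Each bipy is bidentate and must span two cis positions.
The distinct arrangements are (3 in all): ONO cis, F trans; ONO cis, F cis (chiral); ONO trans, F cis.
One of these lacks any improper symmetry element and so occurs as an enantiomeric pair, giving 3 + 1 = 4 stereoisomers in total.

1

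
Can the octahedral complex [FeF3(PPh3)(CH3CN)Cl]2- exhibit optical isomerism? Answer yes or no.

In an octahedral complex each vertex has one trans partner and four cis neighbours.
Working through the distinct placements yields 4 geometric isomers: F mer (3 arrangements); F fac (chiral).
One of these lacks any improper symmetry element and so occurs as an enantiomeric pair, giving 4 + 1 = 5 stereoisomers in total.

yes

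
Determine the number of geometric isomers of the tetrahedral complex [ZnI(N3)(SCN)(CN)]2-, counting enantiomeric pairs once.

1

In a tetrahedral complex all four positions are equivalent and every pair of ligands is adjacent — there is no cis/trans distinction.
Only one geometric arrangement is possible; it has no improper symmetry element, so it exists as a pair of enantiomers (2 stereoisomers).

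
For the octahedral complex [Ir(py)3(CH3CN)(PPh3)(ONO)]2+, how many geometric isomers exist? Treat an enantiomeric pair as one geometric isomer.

4

In an octahedral complex each vertex has one trans partner and four cis neighbours.
Working through the distinct placements yields 4 geometric isomers: py mer (3 arrangements); py fac (chiral).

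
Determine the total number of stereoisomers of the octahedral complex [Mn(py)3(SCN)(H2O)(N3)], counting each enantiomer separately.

5

The six octahedral sites form three mutually perpendicular trans pairs.
There are 4 geometric isomers: py mer (3 arrangements); py fac (chiral).
One of these lacks any improper symmetry element and so occurs as an enantiomeric pair, giving 4 + 1 = 5 stereoisomers in total.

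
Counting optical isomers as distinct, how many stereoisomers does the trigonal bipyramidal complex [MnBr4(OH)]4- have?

In a trigonal bipyramid the two axial positions differ from the three equatorial ones.
The distinct arrangements are (2 in all): OH equatorial; OH axial.
Each arrangement has an internal mirror plane or centre of symmetry, so none is chiral.

2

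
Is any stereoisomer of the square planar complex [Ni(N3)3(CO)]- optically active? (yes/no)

Only one geometric arrangement is possible.

no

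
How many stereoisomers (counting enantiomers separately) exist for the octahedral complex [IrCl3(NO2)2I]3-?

There are 3 geometric isomers: Cl mer, NO2 trans; Cl mer, NO2 cis; Cl fac, NO2 cis.
Each arrangement has an internal mirror plane or centre of symmetry, so none is chiral.

3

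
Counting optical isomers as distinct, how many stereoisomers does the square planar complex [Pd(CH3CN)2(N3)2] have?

2

A square has two trans pairs of vertices; adjacent vertices are cis.
The distinct arrangements are (2 in all): CH3CN cis; CH3CN trans.
Each arrangement has an internal mirror plane or centre of symmetry, so none is chiral.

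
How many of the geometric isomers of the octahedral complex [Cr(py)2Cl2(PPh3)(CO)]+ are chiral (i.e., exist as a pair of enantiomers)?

2

The distinct arrangements are (6 in all): py trans, Cl cis; py cis, Cl cis (3 arrangements, 2 chiral); py trans, Cl trans; py cis, Cl trans.
Of these, 2 lack any improper symmetry element and so occur as enantiomeric pairs, giving 6 + 2 = 8 stereoisomers in total.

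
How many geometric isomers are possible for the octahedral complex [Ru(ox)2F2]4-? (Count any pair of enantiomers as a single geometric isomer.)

2

The six octahedral sites form three mutually perpendicular trans pairs.
Each ox is bidentate and must span two cis positions.
There are 2 geometric isomers: F trans; F cis (chiral).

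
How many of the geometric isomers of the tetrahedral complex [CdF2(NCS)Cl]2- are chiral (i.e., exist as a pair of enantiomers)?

Only one geometric arrangement is possible.

0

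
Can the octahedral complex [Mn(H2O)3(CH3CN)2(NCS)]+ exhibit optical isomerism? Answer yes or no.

no

Systematic placement gives 3 geometric isomers: H2O mer, CH3CN trans; H2O fac, CH3CN cis; H2O mer, CH3CN cis.
Each arrangement has an internal mirror plane or centre of symmetry, so none is chiral.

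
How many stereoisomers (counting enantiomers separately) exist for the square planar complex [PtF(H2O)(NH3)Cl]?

In a square planar complex each vertex has one trans partner and two cis neighbours.
Systematic placement gives 3 geometric isomers: (Cl/H2O trans, F/NH3 trans); (Cl/NH3 trans, F/H2O trans); (Cl/F trans, H2O/NH3 trans).
Each arrangement has an internal mirror plane or centre of symmetry, so none is chiral.

3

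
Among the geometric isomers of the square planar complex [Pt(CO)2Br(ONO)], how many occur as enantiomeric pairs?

0

In a square planar complex each vertex has one trans partner and two cis neighbours.
Working through the distinct placements yields 2 geometric isomers: CO cis; CO trans.
Each arrangement has an internal mirror plane or centre of symmetry, so none is chiral.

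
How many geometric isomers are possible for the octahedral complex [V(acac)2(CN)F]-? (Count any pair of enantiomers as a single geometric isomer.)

The six octahedral sites form three mutually perpendicular trans pairs.
Each acac is bidentate and must span two cis positions.
Systematic placement gives 2 geometric isomers: CN and F mutually trans; CN and F mutually cis (chiral).

2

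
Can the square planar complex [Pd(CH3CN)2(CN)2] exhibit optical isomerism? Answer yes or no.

A square has two trans pairs of vertices; adjacent vertices are cis.
The distinct arrangements are (2 in all): CH3CN cis; CH3CN trans.
Each arrangement has an internal mirror plane or centre of symmetry, so none is chiral.

no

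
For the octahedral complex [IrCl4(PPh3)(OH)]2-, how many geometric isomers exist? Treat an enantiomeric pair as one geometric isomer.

2

An octahedron has six vertices in three trans pairs; every non-trans pair is cis.
Working through the distinct placements yields 2 geometric isomers: PPh3 and OH mutually trans; PPh3 and OH mutually cis.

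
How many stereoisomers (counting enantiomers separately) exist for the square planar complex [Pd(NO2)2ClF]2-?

A square has two trans pairs of vertices; adjacent vertices are cis.
Systematic placement gives 2 geometric isomers: NO2 cis; NO2 trans.
Each arrangement has an internal mirror plane or centre of symmetry, so none is chiral.

2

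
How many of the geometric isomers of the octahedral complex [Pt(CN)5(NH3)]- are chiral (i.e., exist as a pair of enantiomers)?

0

The six octahedral sites form three mutually perpendicular trans pairs.
Only one geometric arrangement is possible.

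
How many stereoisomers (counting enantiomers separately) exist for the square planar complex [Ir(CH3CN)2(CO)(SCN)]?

2

A square has two trans pairs of vertices; adjacent vertices are cis.
The distinct arrangements are (2 in all): CH3CN cis; CH3CN trans.
Each arrangement has an internal mirror plane or centre of symmetry, so none is chiral.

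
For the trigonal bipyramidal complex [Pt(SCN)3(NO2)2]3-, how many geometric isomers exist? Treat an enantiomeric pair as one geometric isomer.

The distinct arrangements are (3 in all): NO2 both axial; NO2 one axial, one equatorial; NO2 both equatorial.

3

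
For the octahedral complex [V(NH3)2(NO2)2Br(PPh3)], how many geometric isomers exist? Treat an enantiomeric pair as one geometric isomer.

6

There are 6 geometric isomers: NH3 cis, NO2 cis (3 arrangements, 2 chiral); NH3 cis, NO2 trans; NH3 trans, NO2 cis; NH3 trans, NO2 trans.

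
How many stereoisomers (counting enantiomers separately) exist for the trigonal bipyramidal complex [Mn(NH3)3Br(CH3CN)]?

A trigonal bipyramid has two axial and three equatorial sites, which are chemically inequivalent.
There are 4 geometric isomers: Br axial, CH3CN axial; Br axial, CH3CN equatorial; Br equatorial, CH3CN axial; Br equatorial, CH3CN equatorial.
Each arrangement has an internal mirror plane or centre of symmetry, so none is chiral.

4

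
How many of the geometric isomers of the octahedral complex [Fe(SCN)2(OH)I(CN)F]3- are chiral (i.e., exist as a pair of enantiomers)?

6

In an octahedral complex each vertex has one trans partner and four cis neighbours.
Systematic enumeration (placing each ligand type in turn and discarding arrangements equivalent by rotation or reflection) gives 9 geometric isomers.
Of these, 6 lack any improper symmetry element and so occur as enantiomeric pairs, giving 9 + 6 = 15 stereoisomers in total.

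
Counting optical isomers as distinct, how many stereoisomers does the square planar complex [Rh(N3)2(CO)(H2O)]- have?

2

A square has two trans pairs of vertices; adjacent vertices are cis.
Systematic placement gives 2 geometric isomers: N3 cis; N3 trans.
Each arrangement has an internal mirror plane or centre of symmetry, so none is chiral.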